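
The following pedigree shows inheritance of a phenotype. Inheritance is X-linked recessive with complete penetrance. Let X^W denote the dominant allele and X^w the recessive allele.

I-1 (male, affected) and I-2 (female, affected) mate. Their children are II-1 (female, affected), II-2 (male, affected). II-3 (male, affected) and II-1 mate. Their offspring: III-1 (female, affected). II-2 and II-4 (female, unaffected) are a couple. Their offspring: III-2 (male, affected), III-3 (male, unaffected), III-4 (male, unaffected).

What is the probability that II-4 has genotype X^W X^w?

1

II-4 is unaffected so carries W and passed w to III-2 (X^w Y), so II-4 is X^W X^w, giving P(X^W X^w) = 1.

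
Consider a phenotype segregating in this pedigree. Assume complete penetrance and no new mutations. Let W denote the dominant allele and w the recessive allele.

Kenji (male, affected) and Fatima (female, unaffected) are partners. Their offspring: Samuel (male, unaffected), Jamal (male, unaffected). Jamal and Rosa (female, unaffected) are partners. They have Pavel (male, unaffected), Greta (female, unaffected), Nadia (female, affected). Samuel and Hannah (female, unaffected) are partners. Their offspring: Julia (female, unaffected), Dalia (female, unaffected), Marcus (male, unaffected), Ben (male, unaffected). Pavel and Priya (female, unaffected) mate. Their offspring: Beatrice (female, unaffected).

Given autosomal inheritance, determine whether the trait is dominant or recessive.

recessive

Jamal and Rosa are both unaffected yet have an affected child Nadia. Under dominance, an affected child requires at least one affected parent, so the trait cannot be dominant.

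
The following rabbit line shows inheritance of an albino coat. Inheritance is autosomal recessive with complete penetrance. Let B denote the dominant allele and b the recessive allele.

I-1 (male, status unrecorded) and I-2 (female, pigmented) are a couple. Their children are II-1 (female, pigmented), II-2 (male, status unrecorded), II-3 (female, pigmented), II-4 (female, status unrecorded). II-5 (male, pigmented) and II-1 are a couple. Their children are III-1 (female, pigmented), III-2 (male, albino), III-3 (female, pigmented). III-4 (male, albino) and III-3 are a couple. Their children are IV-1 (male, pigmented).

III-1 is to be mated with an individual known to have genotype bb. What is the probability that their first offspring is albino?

1/3

II-5 is pigmented so carries B and passed b to III-2 (bb), so II-5 is Bb.
II-1 is pigmented so carries B and passed b to III-2 (bb), so II-1 is Bb.
III-1 is a pigmented offspring of II-5 (Bb) × II-1 (Bb), whose cross gives 1/4 BB : 1/2 Bb : 1/4 bb; conditioning on being pigmented, III-1 is BB with probability 1/3, Bb with probability 2/3.
Summing over parental genotype combinations, P(offspring is albino) = 2/3·1/2 = 1/3.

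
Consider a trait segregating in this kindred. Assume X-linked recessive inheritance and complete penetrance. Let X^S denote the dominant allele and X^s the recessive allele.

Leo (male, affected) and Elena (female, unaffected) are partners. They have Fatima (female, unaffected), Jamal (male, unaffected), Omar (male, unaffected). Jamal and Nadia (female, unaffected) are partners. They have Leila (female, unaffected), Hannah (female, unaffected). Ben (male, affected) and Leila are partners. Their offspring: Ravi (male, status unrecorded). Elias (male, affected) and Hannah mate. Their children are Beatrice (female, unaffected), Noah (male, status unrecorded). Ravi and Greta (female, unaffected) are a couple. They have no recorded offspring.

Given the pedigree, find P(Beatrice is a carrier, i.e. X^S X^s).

1

Beatrice is unaffected so carries S and received s from Elias (X^s Y), so Beatrice is X^S X^s, giving P(X^S X^s) = 1.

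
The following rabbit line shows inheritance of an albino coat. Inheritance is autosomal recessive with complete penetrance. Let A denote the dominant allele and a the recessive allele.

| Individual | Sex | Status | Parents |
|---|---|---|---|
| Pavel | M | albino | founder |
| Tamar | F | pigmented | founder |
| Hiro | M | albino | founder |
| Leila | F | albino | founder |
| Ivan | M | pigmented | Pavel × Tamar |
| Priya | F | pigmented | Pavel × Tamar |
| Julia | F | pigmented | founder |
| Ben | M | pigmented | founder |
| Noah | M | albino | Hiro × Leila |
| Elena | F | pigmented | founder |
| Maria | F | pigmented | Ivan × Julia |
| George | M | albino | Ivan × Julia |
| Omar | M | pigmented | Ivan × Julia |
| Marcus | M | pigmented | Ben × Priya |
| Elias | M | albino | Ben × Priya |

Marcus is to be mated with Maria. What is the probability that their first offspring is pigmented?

Ben is pigmented so carries A and passed a to Elias (aa), so Ben is Aa.
Priya is pigmented so carries A and received a from Pavel (aa), so Priya is Aa.
Marcus is a pigmented offspring of Ben (Aa) × Priya (Aa), whose cross gives 1/4 AA : 1/2 Aa : 1/4 aa; conditioning on being pigmented, Marcus is AA with probability 1/3, Aa with probability 2/3.
Ivan is pigmented so carries A and received a from Pavel (aa), so Ivan is Aa.
Julia is pigmented so carries A and passed a to George (aa), so Julia is Aa.
Maria is a pigmented offspring of Ivan (Aa) × Julia (Aa), whose cross gives 1/4 AA : 1/2 Aa : 1/4 aa; conditioning on being pigmented, Maria is AA with probability 1/3, Aa with probability 2/3.
Summing over parental genotype combinations, P(offspring is pigmented) = 1/9·1 + 2/9·1 + 2/9·1 + 4/9·3/4 = 8/9.

8/9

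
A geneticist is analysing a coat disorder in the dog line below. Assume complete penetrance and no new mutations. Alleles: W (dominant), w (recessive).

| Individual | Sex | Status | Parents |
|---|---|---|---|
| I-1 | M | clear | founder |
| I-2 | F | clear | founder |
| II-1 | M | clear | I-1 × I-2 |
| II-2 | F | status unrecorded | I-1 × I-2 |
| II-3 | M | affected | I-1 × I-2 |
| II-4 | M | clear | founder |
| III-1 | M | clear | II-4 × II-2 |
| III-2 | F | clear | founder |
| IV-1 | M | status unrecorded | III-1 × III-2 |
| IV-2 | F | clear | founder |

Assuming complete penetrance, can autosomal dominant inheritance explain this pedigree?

No

Under autosomal dominant, II-3 (affected, male) cannot arise from I-1 (clear) × I-2 (clear).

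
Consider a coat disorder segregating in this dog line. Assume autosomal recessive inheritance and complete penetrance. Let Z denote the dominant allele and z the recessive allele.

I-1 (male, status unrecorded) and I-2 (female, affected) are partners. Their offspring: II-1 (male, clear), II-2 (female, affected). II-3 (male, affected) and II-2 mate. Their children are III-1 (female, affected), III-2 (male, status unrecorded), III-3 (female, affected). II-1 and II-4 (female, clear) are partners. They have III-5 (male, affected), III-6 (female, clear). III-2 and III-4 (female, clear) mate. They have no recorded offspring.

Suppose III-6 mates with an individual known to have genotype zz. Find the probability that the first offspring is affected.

1/3

II-1 is clear so carries Z and received z from I-2 (zz), so II-1 is Zz.
II-4 is clear so carries Z and passed z to III-5 (zz), so II-4 is Zz.
III-6 is a clear offspring of II-1 (Zz) × II-4 (Zz), whose cross gives 1/4 ZZ : 1/2 Zz : 1/4 zz; conditioning on being clear, III-6 is ZZ with probability 1/3, Zz with probability 2/3.
Summing over parental genotype combinations, P(offspring is affected) = 2/3·1/2 = 1/3.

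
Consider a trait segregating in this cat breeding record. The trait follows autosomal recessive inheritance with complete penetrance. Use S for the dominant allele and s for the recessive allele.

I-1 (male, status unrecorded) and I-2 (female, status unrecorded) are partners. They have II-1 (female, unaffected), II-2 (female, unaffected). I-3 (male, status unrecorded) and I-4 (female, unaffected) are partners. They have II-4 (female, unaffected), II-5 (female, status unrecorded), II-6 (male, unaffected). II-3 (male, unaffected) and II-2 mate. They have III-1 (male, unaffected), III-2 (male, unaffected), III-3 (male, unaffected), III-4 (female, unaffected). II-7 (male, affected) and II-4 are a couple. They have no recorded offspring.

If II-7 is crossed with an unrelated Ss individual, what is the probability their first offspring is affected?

1/2

II-7 is affected, so II-7 is ss.
The cross gives 1/2 Ss : 1/2 ss, so P(offspring is affected) = 1/2.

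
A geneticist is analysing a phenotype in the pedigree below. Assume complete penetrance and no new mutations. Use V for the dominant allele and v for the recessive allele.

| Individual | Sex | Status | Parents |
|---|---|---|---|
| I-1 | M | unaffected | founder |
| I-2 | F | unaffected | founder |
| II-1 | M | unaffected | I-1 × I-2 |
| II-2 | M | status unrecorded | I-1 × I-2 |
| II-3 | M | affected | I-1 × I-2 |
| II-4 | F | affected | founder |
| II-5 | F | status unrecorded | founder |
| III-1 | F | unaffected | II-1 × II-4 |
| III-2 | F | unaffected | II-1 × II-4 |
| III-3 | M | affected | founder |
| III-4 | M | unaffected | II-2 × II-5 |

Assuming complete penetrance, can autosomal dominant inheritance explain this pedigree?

No

Under autosomal dominant, II-3 (affected, male) cannot arise from I-1 (unaffected) × I-2 (unaffected).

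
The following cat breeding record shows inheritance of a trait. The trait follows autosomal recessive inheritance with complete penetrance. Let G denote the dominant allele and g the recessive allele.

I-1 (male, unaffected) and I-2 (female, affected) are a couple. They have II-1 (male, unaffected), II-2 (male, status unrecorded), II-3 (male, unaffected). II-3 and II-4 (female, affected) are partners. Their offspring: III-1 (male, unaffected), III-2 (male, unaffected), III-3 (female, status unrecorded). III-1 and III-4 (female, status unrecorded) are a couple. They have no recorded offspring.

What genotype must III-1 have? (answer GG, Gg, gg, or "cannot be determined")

From phenotype alone, III-1 is GG or Gg.
III-1 is unaffected so carries G and received g from II-4 (gg), so III-1 is Gg.

Gg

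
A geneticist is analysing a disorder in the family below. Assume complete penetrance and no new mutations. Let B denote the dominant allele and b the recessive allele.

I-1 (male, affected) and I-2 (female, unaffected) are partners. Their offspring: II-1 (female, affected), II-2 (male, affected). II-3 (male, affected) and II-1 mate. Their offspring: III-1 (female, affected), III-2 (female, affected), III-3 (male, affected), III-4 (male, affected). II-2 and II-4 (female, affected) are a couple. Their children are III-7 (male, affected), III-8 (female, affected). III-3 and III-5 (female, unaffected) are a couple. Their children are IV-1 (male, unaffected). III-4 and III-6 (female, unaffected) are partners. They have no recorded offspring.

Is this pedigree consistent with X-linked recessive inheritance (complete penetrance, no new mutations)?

Yes

A consistent assignment under X-linked recessive exists: I-1 X^b Y, I-2 X^B X^b, II-1 X^b X^b, II-2 X^b Y, II-3 X^b Y, II-4 X^b X^b, III-1 X^b X^b, III-2 X^b X^b, III-3 X^b Y, III-4 X^b Y, III-5 X^B X^B, III-6 X^B X^B, III-7 X^b Y, III-8 X^b X^b, IV-1 X^B Y.
In this assignment every recorded phenotype matches its genotype and every non-founder's genotype is obtainable from its parents' genotypes, so the pedigree is consistent.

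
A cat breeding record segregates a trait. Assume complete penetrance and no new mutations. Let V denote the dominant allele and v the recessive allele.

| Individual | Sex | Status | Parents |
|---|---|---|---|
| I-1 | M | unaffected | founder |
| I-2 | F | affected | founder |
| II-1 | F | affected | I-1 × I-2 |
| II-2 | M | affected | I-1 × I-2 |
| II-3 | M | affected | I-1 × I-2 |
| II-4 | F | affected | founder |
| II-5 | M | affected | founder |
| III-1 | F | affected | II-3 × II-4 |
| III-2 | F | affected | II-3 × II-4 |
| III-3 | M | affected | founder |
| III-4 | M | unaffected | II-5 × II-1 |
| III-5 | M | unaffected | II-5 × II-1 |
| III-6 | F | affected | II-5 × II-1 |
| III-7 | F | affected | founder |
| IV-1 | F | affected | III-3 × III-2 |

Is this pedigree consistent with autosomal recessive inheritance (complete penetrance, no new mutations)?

Under autosomal recessive, III-4 (unaffected, male) cannot arise from II-5 (affected) × II-1 (affected).

No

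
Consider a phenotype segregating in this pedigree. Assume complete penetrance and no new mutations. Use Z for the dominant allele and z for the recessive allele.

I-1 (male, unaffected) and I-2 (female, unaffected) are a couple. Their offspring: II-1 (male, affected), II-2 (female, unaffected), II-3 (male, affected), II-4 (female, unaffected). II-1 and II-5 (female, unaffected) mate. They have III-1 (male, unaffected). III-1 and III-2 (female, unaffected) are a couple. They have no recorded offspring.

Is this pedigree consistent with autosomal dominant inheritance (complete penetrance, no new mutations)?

Under autosomal dominant, II-1 (affected, male) cannot arise from I-1 (unaffected) × I-2 (unaffected).

No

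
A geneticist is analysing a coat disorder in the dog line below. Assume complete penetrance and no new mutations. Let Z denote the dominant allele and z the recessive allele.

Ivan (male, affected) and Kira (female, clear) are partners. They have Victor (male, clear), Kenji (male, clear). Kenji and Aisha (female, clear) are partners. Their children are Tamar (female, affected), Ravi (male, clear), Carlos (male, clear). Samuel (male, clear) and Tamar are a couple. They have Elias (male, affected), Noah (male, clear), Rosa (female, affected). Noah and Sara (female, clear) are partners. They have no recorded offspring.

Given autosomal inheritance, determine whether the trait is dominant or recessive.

recessive

Kenji and Aisha are both clear yet have an affected child Tamar. Under dominance, an affected child requires at least one affected parent, so the trait cannot be dominant.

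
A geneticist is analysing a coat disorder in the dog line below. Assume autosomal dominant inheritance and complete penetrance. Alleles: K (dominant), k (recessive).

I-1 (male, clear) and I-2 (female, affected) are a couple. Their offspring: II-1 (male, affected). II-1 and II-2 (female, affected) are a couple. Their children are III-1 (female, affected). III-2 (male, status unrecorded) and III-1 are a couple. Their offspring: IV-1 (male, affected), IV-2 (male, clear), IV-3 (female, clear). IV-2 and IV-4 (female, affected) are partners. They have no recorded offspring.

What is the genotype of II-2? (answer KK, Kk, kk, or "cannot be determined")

II-2's phenotype allows KK or Kk, and no parent or child forces a single allele at both positions; consistent genotype assignments exist with II-2 as KK or Kk.

cannot be determined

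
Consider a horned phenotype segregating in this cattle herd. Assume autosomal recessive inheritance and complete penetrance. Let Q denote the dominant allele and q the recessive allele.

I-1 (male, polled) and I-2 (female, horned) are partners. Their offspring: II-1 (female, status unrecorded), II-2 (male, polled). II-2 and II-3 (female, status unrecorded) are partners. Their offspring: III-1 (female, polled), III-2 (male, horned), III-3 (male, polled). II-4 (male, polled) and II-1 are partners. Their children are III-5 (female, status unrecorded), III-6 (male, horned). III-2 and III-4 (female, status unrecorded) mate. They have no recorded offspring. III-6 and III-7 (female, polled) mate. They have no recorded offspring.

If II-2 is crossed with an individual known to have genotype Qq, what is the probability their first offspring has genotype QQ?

II-2 is polled so carries Q and received q from I-2 (qq), so II-2 is Qq.
The cross gives 1/4 QQ : 1/2 Qq : 1/4 qq, so P(offspring has genotype QQ) = 1/4.

1/4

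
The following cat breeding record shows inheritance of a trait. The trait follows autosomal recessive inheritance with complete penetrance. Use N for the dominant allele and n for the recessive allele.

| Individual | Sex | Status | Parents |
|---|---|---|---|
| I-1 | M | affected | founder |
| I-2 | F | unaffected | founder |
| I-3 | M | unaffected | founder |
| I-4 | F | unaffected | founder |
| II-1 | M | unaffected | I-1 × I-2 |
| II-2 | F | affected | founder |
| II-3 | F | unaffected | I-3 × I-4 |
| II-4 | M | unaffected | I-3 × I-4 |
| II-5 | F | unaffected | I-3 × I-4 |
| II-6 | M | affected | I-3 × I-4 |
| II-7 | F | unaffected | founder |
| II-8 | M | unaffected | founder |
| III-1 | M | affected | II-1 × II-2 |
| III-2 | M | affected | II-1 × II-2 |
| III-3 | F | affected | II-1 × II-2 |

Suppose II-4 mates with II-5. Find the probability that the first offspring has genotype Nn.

4/9

I-3 is unaffected so carries N and passed n to II-6 (nn), so I-3 is Nn.
I-4 is unaffected so carries N and passed n to II-6 (nn), so I-4 is Nn.
II-4 is an unaffected offspring of I-3 (Nn) × I-4 (Nn), whose cross gives 1/4 NN : 1/2 Nn : 1/4 nn; conditioning on being unaffected, II-4 is NN with probability 1/3, Nn with probability 2/3.
II-5 is an unaffected offspring of I-3 (Nn) × I-4 (Nn), whose cross gives 1/4 NN : 1/2 Nn : 1/4 nn; conditioning on being unaffected, II-5 is NN with probability 1/3, Nn with probability 2/3.
Summing over parental genotype combinations, P(offspring has genotype Nn) = 2/9·1/2 + 2/9·1/2 + 4/9·1/2 = 4/9.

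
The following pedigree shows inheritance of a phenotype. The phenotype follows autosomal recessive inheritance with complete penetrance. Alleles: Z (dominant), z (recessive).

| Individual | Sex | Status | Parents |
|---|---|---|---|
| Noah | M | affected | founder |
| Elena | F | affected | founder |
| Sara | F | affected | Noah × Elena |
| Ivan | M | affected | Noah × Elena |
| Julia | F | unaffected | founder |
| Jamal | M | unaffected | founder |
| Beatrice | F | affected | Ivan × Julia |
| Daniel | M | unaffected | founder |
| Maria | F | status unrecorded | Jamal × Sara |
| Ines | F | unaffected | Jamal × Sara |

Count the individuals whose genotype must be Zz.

2

Obligate heterozygotes: Julia is unaffected so carries Z and passed z to Beatrice (zz), so Julia is Zz; Ines is unaffected so carries Z and received z from Sara (zz), so Ines is Zz.
Every other individual is either homozygous by phenotype or has at least one consistent homozygous assignment, so the count is 2.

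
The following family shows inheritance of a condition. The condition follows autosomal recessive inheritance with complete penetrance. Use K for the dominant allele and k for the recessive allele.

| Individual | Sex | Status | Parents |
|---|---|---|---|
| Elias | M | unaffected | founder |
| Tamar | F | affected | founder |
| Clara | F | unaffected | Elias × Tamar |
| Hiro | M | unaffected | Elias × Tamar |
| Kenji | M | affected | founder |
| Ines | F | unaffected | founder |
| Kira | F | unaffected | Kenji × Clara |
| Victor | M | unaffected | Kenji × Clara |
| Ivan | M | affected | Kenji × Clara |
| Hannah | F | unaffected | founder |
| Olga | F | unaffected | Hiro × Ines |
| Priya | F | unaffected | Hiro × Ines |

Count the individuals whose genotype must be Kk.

Obligate heterozygotes: Clara is unaffected so carries K and received k from Tamar (kk), so Clara is Kk; Hiro is unaffected so carries K and received k from Tamar (kk), so Hiro is Kk; Kira is unaffected so carries K and received k from Kenji (kk), so Kira is Kk; Victor is unaffected so carries K and received k from Kenji (kk), so Victor is Kk.
Every other individual is either homozygous by phenotype or has at least one consistent homozygous assignment, so the count is 4.

4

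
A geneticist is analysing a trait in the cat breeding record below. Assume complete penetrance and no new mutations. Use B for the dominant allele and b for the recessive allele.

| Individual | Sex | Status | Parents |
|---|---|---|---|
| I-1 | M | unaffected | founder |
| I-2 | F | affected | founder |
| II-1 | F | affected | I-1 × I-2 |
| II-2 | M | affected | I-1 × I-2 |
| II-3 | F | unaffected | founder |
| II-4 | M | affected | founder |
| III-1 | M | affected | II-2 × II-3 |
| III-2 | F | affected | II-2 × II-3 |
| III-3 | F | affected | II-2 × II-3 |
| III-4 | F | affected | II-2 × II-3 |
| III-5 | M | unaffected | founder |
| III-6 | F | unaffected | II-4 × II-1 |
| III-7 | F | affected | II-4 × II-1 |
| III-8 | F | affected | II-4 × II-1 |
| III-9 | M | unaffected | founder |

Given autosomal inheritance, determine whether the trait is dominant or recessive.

II-4 and II-1 are both affected yet have an unaffected child III-6. Under a recessive model two affected parents are homozygous and every child would be affected, so the trait cannot be recessive.

dominant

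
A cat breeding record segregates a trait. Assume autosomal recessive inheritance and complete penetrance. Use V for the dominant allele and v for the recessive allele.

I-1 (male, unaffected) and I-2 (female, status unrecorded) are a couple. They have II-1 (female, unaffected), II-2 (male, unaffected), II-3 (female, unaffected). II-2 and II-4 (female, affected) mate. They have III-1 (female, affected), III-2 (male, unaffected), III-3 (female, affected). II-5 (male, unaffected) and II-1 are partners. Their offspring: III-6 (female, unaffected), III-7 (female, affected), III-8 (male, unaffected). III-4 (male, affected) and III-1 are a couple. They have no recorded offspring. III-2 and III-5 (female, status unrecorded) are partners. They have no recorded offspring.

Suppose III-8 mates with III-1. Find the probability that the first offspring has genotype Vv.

2/3

II-5 is unaffected so carries V and passed v to III-7 (vv), so II-5 is Vv.
II-1 is unaffected so carries V and passed v to III-7 (vv), so II-1 is Vv.
III-8 is an unaffected offspring of II-5 (Vv) × II-1 (Vv), whose cross gives 1/4 VV : 1/2 Vv : 1/4 vv; conditioning on being unaffected, III-8 is VV with probability 1/3, Vv with probability 2/3.
III-1 is affected, so III-1 is vv.
Summing over parental genotype combinations, P(offspring has genotype Vv) = 1/3·1 + 2/3·1/2 = 2/3.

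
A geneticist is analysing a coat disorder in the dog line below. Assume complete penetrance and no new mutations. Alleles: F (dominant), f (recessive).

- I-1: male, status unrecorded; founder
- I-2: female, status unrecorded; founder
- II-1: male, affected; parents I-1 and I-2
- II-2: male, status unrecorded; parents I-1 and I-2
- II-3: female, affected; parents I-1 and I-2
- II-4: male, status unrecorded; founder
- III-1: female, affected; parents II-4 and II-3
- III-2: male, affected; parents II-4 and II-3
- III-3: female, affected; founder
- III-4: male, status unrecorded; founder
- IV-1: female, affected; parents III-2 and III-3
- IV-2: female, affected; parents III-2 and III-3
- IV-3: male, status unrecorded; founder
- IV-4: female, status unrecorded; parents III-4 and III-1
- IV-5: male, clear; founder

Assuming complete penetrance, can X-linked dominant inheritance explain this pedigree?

A consistent assignment under X-linked dominant exists: I-1 X^F Y, I-2 X^F X^F, II-1 X^F Y, II-2 X^F Y, II-3 X^F X^F, II-4 X^F Y, III-1 X^F X^F, III-2 X^F Y, III-3 X^F X^F, III-4 X^F Y, IV-1 X^F X^F, IV-2 X^F X^F, IV-3 X^F Y, IV-4 X^F X^F, IV-5 X^f Y.
In this assignment every recorded phenotype matches its genotype and every non-founder's genotype is obtainable from its parents' genotypes, so the pedigree is consistent.

Yes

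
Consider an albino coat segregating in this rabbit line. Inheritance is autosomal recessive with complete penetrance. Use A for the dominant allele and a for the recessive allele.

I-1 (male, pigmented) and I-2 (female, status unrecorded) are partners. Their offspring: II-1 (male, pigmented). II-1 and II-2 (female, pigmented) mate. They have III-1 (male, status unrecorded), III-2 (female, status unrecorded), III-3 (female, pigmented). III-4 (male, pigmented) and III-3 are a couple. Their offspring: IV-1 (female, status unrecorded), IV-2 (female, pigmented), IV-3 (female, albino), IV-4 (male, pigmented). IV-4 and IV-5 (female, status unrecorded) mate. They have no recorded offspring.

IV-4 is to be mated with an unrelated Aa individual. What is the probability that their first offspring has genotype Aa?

1/2

III-4 is pigmented so carries A and passed a to IV-3 (aa), so III-4 is Aa.
III-3 is pigmented so carries A and passed a to IV-3 (aa), so III-3 is Aa.
IV-4 is a pigmented offspring of III-4 (Aa) × III-3 (Aa), whose cross gives 1/4 AA : 1/2 Aa : 1/4 aa; conditioning on being pigmented, IV-4 is AA with probability 1/3, Aa with probability 2/3.
Summing over parental genotype combinations, P(offspring has genotype Aa) = 1/3·1/2 + 2/3·1/2 = 1/2.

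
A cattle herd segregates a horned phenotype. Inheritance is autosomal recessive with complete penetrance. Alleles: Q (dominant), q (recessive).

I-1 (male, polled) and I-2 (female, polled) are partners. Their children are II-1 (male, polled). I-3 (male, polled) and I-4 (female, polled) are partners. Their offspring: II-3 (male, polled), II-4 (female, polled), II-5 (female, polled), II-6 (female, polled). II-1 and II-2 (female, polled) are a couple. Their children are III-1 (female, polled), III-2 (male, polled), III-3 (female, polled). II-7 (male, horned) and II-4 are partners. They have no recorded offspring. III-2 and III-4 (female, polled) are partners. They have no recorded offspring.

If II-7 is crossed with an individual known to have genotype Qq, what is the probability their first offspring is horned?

1/2

II-7 is horned, so II-7 is qq.
The cross gives 1/2 Qq : 1/2 qq, so P(offspring is horned) = 1/2.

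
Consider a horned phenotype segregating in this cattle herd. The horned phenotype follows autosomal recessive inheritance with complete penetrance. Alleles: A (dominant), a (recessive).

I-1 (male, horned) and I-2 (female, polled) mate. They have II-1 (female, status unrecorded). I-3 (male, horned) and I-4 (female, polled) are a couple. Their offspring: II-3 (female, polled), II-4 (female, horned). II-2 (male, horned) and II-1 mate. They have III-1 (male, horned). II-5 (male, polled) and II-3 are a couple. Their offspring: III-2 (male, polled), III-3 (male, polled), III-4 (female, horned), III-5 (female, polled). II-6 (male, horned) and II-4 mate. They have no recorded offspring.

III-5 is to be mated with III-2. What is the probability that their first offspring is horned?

II-5 is polled so carries A and passed a to III-4 (aa), so II-5 is Aa.
II-3 is polled so carries A and received a from I-3 (aa), so II-3 is Aa.
III-5 is a polled offspring of II-5 (Aa) × II-3 (Aa), whose cross gives 1/4 AA : 1/2 Aa : 1/4 aa; conditioning on being polled, III-5 is AA with probability 1/3, Aa with probability 2/3.
III-2 is a polled offspring of II-5 (Aa) × II-3 (Aa), whose cross gives 1/4 AA : 1/2 Aa : 1/4 aa; conditioning on being polled, III-2 is AA with probability 1/3, Aa with probability 2/3.
Summing over parental genotype combinations, P(offspring is horned) = 4/9·1/4 = 1/9.

1/9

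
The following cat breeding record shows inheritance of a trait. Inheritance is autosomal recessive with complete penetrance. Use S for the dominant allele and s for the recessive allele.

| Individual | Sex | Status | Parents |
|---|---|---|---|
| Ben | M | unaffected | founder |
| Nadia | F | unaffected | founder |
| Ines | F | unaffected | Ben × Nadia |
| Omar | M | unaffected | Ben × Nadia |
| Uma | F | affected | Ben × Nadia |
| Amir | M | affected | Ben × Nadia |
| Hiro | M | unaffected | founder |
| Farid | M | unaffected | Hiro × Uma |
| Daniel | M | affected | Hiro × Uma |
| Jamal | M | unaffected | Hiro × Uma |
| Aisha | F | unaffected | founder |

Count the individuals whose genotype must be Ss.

5

Obligate heterozygotes: Ben is unaffected so carries S and passed s to Uma (ss), so Ben is Ss; Nadia is unaffected so carries S and passed s to Uma (ss), so Nadia is Ss; Hiro is unaffected so carries S and passed s to Daniel (ss), so Hiro is Ss; Farid is unaffected so carries S and received s from Uma (ss), so Farid is Ss; Jamal is unaffected so carries S and received s from Uma (ss), so Jamal is Ss.
Every other individual is either homozygous by phenotype or has at least one consistent homozygous assignment, so the count is 5.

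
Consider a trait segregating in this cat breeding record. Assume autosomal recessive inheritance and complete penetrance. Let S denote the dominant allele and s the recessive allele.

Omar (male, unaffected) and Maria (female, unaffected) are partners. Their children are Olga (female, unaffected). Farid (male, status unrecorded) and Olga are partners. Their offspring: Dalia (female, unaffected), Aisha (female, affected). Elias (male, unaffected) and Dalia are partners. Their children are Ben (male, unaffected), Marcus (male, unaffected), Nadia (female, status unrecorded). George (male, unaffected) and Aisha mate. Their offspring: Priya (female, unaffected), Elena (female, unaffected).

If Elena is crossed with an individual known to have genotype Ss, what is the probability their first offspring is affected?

1/4

Elena is unaffected so carries S and received s from Aisha (ss), so Elena is Ss.
The cross gives 1/4 SS : 1/2 Ss : 1/4 ss, so P(offspring is affected) = 1/4.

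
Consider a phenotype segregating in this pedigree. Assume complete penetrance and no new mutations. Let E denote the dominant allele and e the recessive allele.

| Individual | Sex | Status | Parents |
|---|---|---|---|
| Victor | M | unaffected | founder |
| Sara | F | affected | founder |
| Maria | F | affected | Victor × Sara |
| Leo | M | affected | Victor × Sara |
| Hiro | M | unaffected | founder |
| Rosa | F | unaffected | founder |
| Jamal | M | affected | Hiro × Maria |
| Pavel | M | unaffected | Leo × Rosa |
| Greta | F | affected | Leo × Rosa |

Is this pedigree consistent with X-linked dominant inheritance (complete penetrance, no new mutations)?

Yes

A consistent assignment under X-linked dominant exists: Victor X^e Y, Sara X^E X^E, Maria X^E X^e, Leo X^E Y, Hiro X^e Y, Rosa X^e X^e, Jamal X^E Y, Pavel X^e Y, Greta X^E X^e.
In this assignment every recorded phenotype matches its genotype and every non-founder's genotype is obtainable from its parents' genotypes, so the pedigree is consistent.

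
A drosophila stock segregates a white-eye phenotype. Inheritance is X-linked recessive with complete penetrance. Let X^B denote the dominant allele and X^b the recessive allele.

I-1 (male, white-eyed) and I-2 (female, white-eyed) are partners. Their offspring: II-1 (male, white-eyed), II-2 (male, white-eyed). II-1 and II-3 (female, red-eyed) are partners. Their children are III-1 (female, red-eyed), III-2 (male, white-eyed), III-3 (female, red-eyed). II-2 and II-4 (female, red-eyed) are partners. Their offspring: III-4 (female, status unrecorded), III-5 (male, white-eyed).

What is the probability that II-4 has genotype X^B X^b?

II-4 is red-eyed so carries B and passed b to III-5 (X^b Y), so II-4 is X^B X^b, giving P(X^B X^b) = 1.

1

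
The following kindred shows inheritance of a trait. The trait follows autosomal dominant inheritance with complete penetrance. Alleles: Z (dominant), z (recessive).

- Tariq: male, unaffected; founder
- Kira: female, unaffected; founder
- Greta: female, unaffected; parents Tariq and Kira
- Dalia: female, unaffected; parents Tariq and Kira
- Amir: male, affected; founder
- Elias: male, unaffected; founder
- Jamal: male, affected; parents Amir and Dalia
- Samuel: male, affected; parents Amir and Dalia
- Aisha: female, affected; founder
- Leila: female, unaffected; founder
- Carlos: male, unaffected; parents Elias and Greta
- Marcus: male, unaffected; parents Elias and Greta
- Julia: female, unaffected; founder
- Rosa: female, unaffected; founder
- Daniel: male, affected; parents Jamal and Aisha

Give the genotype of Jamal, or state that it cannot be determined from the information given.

Zz

From phenotype alone, Jamal is ZZ or Zz.
Jamal is affected so carries Z and received z from Dalia (zz), so Jamal is Zz.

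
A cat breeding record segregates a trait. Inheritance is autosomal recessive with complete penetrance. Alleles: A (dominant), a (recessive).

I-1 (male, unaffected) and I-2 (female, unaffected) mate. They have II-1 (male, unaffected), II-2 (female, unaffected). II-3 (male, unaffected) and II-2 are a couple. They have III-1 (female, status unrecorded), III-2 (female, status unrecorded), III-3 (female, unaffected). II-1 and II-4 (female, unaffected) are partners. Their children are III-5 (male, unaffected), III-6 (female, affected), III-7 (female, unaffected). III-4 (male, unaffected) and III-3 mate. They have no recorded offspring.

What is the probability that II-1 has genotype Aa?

II-1 is unaffected so carries A and passed a to III-6 (aa), so II-1 is Aa, giving P(Aa) = 1.

1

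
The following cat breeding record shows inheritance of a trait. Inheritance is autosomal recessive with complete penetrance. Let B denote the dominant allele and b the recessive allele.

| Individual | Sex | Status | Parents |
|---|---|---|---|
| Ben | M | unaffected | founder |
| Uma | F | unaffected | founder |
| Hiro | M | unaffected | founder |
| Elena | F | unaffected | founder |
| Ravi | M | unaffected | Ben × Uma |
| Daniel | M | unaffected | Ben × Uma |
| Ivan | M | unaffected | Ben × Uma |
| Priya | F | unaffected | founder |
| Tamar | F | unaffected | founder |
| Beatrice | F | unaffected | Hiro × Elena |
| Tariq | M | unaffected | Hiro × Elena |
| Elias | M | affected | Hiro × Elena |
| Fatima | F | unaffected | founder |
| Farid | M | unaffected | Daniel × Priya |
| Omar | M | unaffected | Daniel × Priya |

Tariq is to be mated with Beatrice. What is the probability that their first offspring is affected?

Hiro is unaffected so carries B and passed b to Elias (bb), so Hiro is Bb.
Elena is unaffected so carries B and passed b to Elias (bb), so Elena is Bb.
Tariq is an unaffected offspring of Hiro (Bb) × Elena (Bb), whose cross gives 1/4 BB : 1/2 Bb : 1/4 bb; conditioning on being unaffected, Tariq is BB with probability 1/3, Bb with probability 2/3.
Beatrice is an unaffected offspring of Hiro (Bb) × Elena (Bb), whose cross gives 1/4 BB : 1/2 Bb : 1/4 bb; conditioning on being unaffected, Beatrice is BB with probability 1/3, Bb with probability 2/3.
Summing over parental genotype combinations, P(offspring is affected) = 4/9·1/4 = 1/9.

1/9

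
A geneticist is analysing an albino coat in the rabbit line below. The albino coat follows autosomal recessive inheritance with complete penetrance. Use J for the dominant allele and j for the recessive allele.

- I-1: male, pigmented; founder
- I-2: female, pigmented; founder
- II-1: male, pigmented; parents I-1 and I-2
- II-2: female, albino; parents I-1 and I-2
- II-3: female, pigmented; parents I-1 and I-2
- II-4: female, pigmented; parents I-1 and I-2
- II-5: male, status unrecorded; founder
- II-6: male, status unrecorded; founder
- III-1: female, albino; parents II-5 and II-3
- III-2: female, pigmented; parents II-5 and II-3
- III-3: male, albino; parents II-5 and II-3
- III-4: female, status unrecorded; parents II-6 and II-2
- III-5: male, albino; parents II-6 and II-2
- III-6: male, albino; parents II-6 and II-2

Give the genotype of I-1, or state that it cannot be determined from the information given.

From phenotype alone, I-1 is JJ or Jj.
I-1 is pigmented so carries J and passed j to II-2 (jj), so I-1 is Jj.

Jj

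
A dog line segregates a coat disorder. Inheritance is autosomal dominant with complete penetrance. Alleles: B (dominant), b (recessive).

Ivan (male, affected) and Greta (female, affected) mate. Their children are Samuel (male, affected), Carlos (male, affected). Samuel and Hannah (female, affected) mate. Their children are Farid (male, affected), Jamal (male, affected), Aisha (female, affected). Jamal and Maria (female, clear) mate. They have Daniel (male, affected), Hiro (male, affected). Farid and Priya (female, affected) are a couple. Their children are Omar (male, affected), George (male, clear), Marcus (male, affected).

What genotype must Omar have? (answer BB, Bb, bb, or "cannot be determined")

Omar's phenotype allows BB or Bb, and no parent or child forces a single allele at both positions; consistent genotype assignments exist with Omar as BB or Bb.

cannot be determined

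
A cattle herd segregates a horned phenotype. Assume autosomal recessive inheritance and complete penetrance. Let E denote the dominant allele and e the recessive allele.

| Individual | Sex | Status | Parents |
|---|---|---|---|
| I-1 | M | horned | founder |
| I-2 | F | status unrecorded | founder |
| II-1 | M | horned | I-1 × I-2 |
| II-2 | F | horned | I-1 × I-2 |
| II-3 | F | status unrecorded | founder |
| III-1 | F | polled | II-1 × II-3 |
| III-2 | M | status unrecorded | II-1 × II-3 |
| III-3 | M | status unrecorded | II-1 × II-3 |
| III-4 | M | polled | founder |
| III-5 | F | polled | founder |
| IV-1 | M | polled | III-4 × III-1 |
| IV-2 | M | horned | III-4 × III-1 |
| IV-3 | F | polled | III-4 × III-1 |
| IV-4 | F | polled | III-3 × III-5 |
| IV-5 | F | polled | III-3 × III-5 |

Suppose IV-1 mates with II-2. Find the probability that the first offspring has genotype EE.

0

III-4 is polled so carries E and passed e to IV-2 (ee), so III-4 is Ee.
III-1 is polled so carries E and received e from II-1 (ee), so III-1 is Ee.
IV-1 is a polled offspring of III-4 (Ee) × III-1 (Ee), whose cross gives 1/4 EE : 1/2 Ee : 1/4 ee; conditioning on being polled, IV-1 is EE with probability 1/3, Ee with probability 2/3.
II-2 is horned, so II-2 is ee.
Summing over parental genotype combinations, P(offspring has genotype EE) = 0 = 0.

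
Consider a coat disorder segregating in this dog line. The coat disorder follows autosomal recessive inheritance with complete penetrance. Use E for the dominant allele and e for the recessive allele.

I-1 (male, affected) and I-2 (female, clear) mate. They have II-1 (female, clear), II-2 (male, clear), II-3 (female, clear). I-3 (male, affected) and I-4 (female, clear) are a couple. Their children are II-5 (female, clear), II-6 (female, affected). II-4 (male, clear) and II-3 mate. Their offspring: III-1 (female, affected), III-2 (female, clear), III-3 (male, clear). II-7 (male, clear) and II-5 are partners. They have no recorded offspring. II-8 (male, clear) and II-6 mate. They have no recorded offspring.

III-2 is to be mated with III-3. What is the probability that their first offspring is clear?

8/9

II-4 is clear so carries E and passed e to III-1 (ee), so II-4 is Ee.
II-3 is clear so carries E and received e from I-1 (ee), so II-3 is Ee.
III-2 is a clear offspring of II-4 (Ee) × II-3 (Ee), whose cross gives 1/4 EE : 1/2 Ee : 1/4 ee; conditioning on being clear, III-2 is EE with probability 1/3, Ee with probability 2/3.
III-3 is a clear offspring of II-4 (Ee) × II-3 (Ee), whose cross gives 1/4 EE : 1/2 Ee : 1/4 ee; conditioning on being clear, III-3 is EE with probability 1/3, Ee with probability 2/3.
Summing over parental genotype combinations, P(offspring is clear) = 1/9·1 + 2/9·1 + 2/9·1 + 4/9·3/4 = 8/9.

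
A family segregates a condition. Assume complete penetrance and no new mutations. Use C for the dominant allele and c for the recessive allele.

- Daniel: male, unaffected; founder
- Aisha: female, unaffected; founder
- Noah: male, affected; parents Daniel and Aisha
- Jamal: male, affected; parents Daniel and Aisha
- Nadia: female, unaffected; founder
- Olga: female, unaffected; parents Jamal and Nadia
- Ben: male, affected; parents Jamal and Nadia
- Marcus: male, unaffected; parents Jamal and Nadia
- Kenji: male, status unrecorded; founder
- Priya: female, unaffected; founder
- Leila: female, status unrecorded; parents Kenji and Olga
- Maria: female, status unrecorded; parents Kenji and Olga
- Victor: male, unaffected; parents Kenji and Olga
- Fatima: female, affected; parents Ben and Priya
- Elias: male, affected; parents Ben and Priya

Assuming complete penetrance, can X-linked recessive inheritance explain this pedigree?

A consistent assignment under X-linked recessive exists: Daniel X^C Y, Aisha X^C X^c, Noah X^c Y, Jamal X^c Y, Nadia X^C X^c, Olga X^C X^c, Ben X^c Y, Marcus X^C Y, Kenji X^C Y, Priya X^C X^c, Leila X^C X^C, Maria X^C X^C, Victor X^C Y, Fatima X^c X^c, Elias X^c Y.
In this assignment every recorded phenotype matches its genotype and every non-founder's genotype is obtainable from its parents' genotypes, so the pedigree is consistent.

Yes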